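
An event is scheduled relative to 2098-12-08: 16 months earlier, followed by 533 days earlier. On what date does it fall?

February 22, 2096

Subtracting 16 months from December 8, 2098:
month 12 − 16 = -4, which is month 8 of year 2097 → August 2097.
Day 8 is valid in August, giving August 8, 2097.
Counting back 533 days from August 8, 2097:
Going back 8 days from August 8, 2097 reaches the end of the previous month; 533 − 8 = 525 left.
July 2097 has 31 days: 525 − 31 = 494 left.
June 2097 has 30 days: 494 − 30 = 464 left.
May 2097 has 31 days: 464 − 31 = 433 left.
April 2097 has 30 days: 433 − 30 = 403 left.
March 2097 has 31 days: 403 − 31 = 372 left.
February 2097 has 28 days (2097 is not a leap year): 372 − 28 = 344 left.
January 2097 has 31 days: 344 − 31 = 313 left.
December 2096 has 31 days: 313 − 31 = 282 left.
November 2096 has 30 days: 282 − 30 = 252 left.
October 2096 has 31 days: 252 − 31 = 221 left.
September 2096 has 30 days: 221 − 30 = 191 left.
August 2096 has 31 days: 191 − 31 = 160 left.
July 2096 has 31 days: 160 − 31 = 129 left.
June 2096 has 30 days: 129 − 30 = 99 left.
May 2096 has 31 days: 99 − 31 = 68 left.
April 2096 has 30 days: 68 − 30 = 38 left.
March 2096 has 31 days: 38 − 31 = 7 left.
February 2096 has 29 days; 29 − 7 = 22 → February 22, 2096.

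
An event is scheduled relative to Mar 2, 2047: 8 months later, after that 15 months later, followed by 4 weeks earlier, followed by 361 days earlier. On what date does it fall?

Counting forward 8 months from March 2, 2047:
month 3 + 8 = 11 → November 2047.
Day 2 is valid in November, giving November 2, 2047.
Advancing 15 months from November 2, 2047:
month 11 + 15 = 26, which is month 2 of year 2049 → February 2049.
Day 2 is valid in February, giving February 2, 2049.
Subtracting 4 weeks (= 28 days) from February 2, 2049:
Going back 2 days from February 2, 2049 reaches the end of the previous month; 28 − 2 = 26 left.
January 2049 has 31 days; 31 − 26 = 5 → January 5, 2049.
Subtracting 361 days from January 5, 2049:
Going back 5 days from January 5, 2049 reaches the end of the previous month; 361 − 5 = 356 left.
December 2048 has 31 days: 356 − 31 = 325 left.
November 2048 has 30 days: 325 − 30 = 295 left.
October 2048 has 31 days: 295 − 31 = 264 left.
September 2048 has 30 days: 264 − 30 = 234 left.
August 2048 has 31 days: 234 − 31 = 203 left.
July 2048 has 31 days: 203 − 31 = 172 left.
June 2048 has 30 days: 172 − 30 = 142 left.
May 2048 has 31 days: 142 − 31 = 111 left.
April 2048 has 30 days: 111 − 30 = 81 left.
March 2048 has 31 days: 81 − 31 = 50 left.
February 2048 has 29 days (2048 is a leap year): 50 − 29 = 21 left.
January 2048 has 31 days; 31 − 21 = 10 → January 10, 2048.

January 10, 2048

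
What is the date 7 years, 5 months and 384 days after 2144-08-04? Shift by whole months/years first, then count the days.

January 22, 2153

Advancing 7 years, 5 months and 384 days from August 4, 2144: first the month/year part, then the days.
+7 years → 2151; month 8 + 5 = 13, which is month 1 of year 2152 → January 2152.
Day 4 is valid in January, giving January 4, 2152.
Now add 384 days from January 4, 2152.
January has 31 days, so 31 − 4 = 27 days remain after January 4, 2152; 384 − 27 = 357 left.
February 2152 has 29 days (2152 is a leap year): 357 − 29 = 328 left.
March 2152 has 31 days: 328 − 31 = 297 left.
April 2152 has 30 days: 297 − 30 = 267 left.
May 2152 has 31 days: 267 − 31 = 236 left.
June 2152 has 30 days: 236 − 30 = 206 left.
July 2152 has 31 days: 206 − 31 = 175 left.
August 2152 has 31 days: 175 − 31 = 144 left.
September 2152 has 30 days: 144 − 30 = 114 left.
October 2152 has 31 days: 114 − 31 = 83 left.
November 2152 has 30 days: 83 − 30 = 53 left.
December 2152 has 31 days: 53 − 31 = 22 left.
22 days into January 2153 → January 22, 2153.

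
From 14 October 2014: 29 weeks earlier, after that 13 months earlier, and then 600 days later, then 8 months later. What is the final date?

Going back 29 weeks (= 203 days) from October 14, 2014:
Going back 14 days from October 14, 2014 reaches the end of the previous month; 203 − 14 = 189 left.
September 2014 has 30 days: 189 − 30 = 159 left.
August 2014 has 31 days: 159 − 31 = 128 left.
July 2014 has 31 days: 128 − 31 = 97 left.
June 2014 has 30 days: 97 − 30 = 67 left.
May 2014 has 31 days: 67 − 31 = 36 left.
April 2014 has 30 days: 36 − 30 = 6 left.
March 2014 has 31 days; 31 − 6 = 25 → March 25, 2014.
Counting back 13 months from March 25, 2014:
month 3 − 13 = -10, which is month 2 of year 2013 → February 2013.
Day 25 is valid in February, giving February 25, 2013.
Counting forward 600 days from February 25, 2013:
February has 28 days, so 28 − 25 = 3 days remain after February 25, 2013; 600 − 3 = 597 left.
March 2013 has 31 days: 597 − 31 = 566 left.
April 2013 has 30 days: 566 − 30 = 536 left.
May 2013 has 31 days: 536 − 31 = 505 left.
June 2013 has 30 days: 505 − 30 = 475 left.
July 2013 has 31 days: 475 − 31 = 444 left.
August 2013 has 31 days: 444 − 31 = 413 left.
September 2013 has 30 days: 413 − 30 = 383 left.
October 2013 has 31 days: 383 − 31 = 352 left.
November 2013 has 30 days: 352 − 30 = 322 left.
December 2013 has 31 days: 322 − 31 = 291 left.
January 2014 has 31 days: 291 − 31 = 260 left.
February 2014 has 28 days (2014 is not a leap year): 260 − 28 = 232 left.
March 2014 has 31 days: 232 − 31 = 201 left.
April 2014 has 30 days: 201 − 30 = 171 left.
May 2014 has 31 days: 171 − 31 = 140 left.
June 2014 has 30 days: 140 − 30 = 110 left.
July 2014 has 31 days: 110 − 31 = 79 left.
August 2014 has 31 days: 79 − 31 = 48 left.
September 2014 has 30 days: 48 − 30 = 18 left.
18 days into October 2014 → October 18, 2014.
Adding 8 months from October 18, 2014:
month 10 + 8 = 18, which is month 6 of year 2015 → June 2015.
Day 18 is valid in June, giving June 18, 2015.

June 18, 2015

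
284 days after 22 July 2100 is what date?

May 2, 2101

Adding 284 days from July 22, 2100.
July has 31 days, so 31 − 22 = 9 days remain after July 22, 2100; 284 − 9 = 275 left.
August 2100 has 31 days: 275 − 31 = 244 left.
September 2100 has 30 days: 244 − 30 = 214 left.
October 2100 has 31 days: 214 − 31 = 183 left.
November 2100 has 30 days: 183 − 30 = 153 left.
December 2100 has 31 days: 153 − 31 = 122 left.
January 2101 has 31 days: 122 − 31 = 91 left.
February 2101 has 28 days (2101 is not a leap year): 91 − 28 = 63 left.
March 2101 has 31 days: 63 − 31 = 32 left.
April 2101 has 30 days: 32 − 30 = 2 left.
2 days into May 2101 → May 2, 2101.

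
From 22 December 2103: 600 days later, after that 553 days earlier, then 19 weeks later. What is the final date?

June 19, 2104

Counting forward 600 days from December 22, 2103:
December has 31 days, so 31 − 22 = 9 days remain after December 22, 2103; 600 − 9 = 591 left.
January 2104 has 31 days: 591 − 31 = 560 left.
February 2104 has 29 days (2104 is a leap year): 560 − 29 = 531 left.
March 2104 has 31 days: 531 − 31 = 500 left.
April 2104 has 30 days: 500 − 30 = 470 left.
May 2104 has 31 days: 470 − 31 = 439 left.
June 2104 has 30 days: 439 − 30 = 409 left.
July 2104 has 31 days: 409 − 31 = 378 left.
August 2104 has 31 days: 378 − 31 = 347 left.
September 2104 has 30 days: 347 − 30 = 317 left.
October 2104 has 31 days: 317 − 31 = 286 left.
November 2104 has 30 days: 286 − 30 = 256 left.
December 2104 has 31 days: 256 − 31 = 225 left.
January 2105 has 31 days: 225 − 31 = 194 left.
February 2105 has 28 days (2105 is not a leap year): 194 − 28 = 166 left.
March 2105 has 31 days: 166 − 31 = 135 left.
April 2105 has 30 days: 135 − 30 = 105 left.
May 2105 has 31 days: 105 − 31 = 74 left.
June 2105 has 30 days: 74 − 30 = 44 left.
July 2105 has 31 days: 44 − 31 = 13 left.
13 days into August 2105 → August 13, 2105.
Subtracting 553 days from August 13, 2105:
Going back 13 days from August 13, 2105 reaches the end of the previous month; 553 − 13 = 540 left.
July 2105 has 31 days: 540 − 31 = 509 left.
June 2105 has 30 days: 509 − 30 = 479 left.
May 2105 has 31 days: 479 − 31 = 448 left.
April 2105 has 30 days: 448 − 30 = 418 left.
March 2105 has 31 days: 418 − 31 = 387 left.
February 2105 has 28 days (2105 is not a leap year): 387 − 28 = 359 left.
January 2105 has 31 days: 359 − 31 = 328 left.
December 2104 has 31 days: 328 − 31 = 297 left.
November 2104 has 30 days: 297 − 30 = 267 left.
October 2104 has 31 days: 267 − 31 = 236 left.
September 2104 has 30 days: 236 − 30 = 206 left.
August 2104 has 31 days: 206 − 31 = 175 left.
July 2104 has 31 days: 175 − 31 = 144 left.
June 2104 has 30 days: 144 − 30 = 114 left.
May 2104 has 31 days: 114 − 31 = 83 left.
April 2104 has 30 days: 83 − 30 = 53 left.
March 2104 has 31 days: 53 − 31 = 22 left.
February 2104 has 29 days; 29 − 22 = 7 → February 7, 2104.
Counting forward 19 weeks (= 133 days) from February 7, 2104:
February has 29 days, so 29 − 7 = 22 days remain after February 7, 2104; 133 − 22 = 111 left.
March 2104 has 31 days: 111 − 31 = 80 left.
April 2104 has 30 days: 80 − 30 = 50 left.
May 2104 has 31 days: 50 − 31 = 19 left.
19 days into June 2104 → June 19, 2104.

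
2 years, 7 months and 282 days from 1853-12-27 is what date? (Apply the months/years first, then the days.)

Counting forward 2 years, 7 months and 282 days from December 27, 1853: first the month/year part, then the days.
+2 years → 1855; month 12 + 7 = 19, which is month 7 of year 1856 → July 1856.
Day 27 is valid in July, giving July 27, 1856.
Now add 282 days from July 27, 1856.
July has 31 days, so 31 − 27 = 4 days remain after July 27, 1856; 282 − 4 = 278 left.
August 1856 has 31 days: 278 − 31 = 247 left.
September 1856 has 30 days: 247 − 30 = 217 left.
October 1856 has 31 days: 217 − 31 = 186 left.
November 1856 has 30 days: 186 − 30 = 156 left.
December 1856 has 31 days: 156 − 31 = 125 left.
January 1857 has 31 days: 125 − 31 = 94 left.
February 1857 has 28 days (1857 is not a leap year): 94 − 28 = 66 left.
March 1857 has 31 days: 66 − 31 = 35 left.
April 1857 has 30 days: 35 − 30 = 5 left.
5 days into May 1857 → May 5, 1857.

May 5, 1857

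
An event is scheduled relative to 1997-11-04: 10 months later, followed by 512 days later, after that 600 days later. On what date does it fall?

September 20, 2001

Advancing 10 months from November 4, 1997:
month 11 + 10 = 21, which is month 9 of year 1998 → September 1998.
Day 4 is valid in September, giving September 4, 1998.
Advancing 512 days from September 4, 1998:
September has 30 days, so 30 − 4 = 26 days remain after September 4, 1998; 512 − 26 = 486 left.
October 1998 has 31 days: 486 − 31 = 455 left.
November 1998 has 30 days: 455 − 30 = 425 left.
December 1998 has 31 days: 425 − 31 = 394 left.
January 1999 has 31 days: 394 − 31 = 363 left.
February 1999 has 28 days (1999 is not a leap year): 363 − 28 = 335 left.
March 1999 has 31 days: 335 − 31 = 304 left.
April 1999 has 30 days: 304 − 30 = 274 left.
May 1999 has 31 days: 274 − 31 = 243 left.
June 1999 has 30 days: 243 − 30 = 213 left.
July 1999 has 31 days: 213 − 31 = 182 left.
August 1999 has 31 days: 182 − 31 = 151 left.
September 1999 has 30 days: 151 − 30 = 121 left.
October 1999 has 31 days: 121 − 31 = 90 left.
November 1999 has 30 days: 90 − 30 = 60 left.
December 1999 has 31 days: 60 − 31 = 29 left.
29 days into January 2000 → January 29, 2000.
Advancing 600 days from January 29, 2000:
January has 31 days, so 31 − 29 = 2 days remain after January 29, 2000; 600 − 2 = 598 left.
February 2000 has 29 days (2000 is a leap year (divisible by 400)): 598 − 29 = 569 left.
March 2000 has 31 days: 569 − 31 = 538 left.
April 2000 has 30 days: 538 − 30 = 508 left.
May 2000 has 31 days: 508 − 31 = 477 left.
June 2000 has 30 days: 477 − 30 = 447 left.
July 2000 has 31 days: 447 − 31 = 416 left.
August 2000 has 31 days: 416 − 31 = 385 left.
September 2000 has 30 days: 385 − 30 = 355 left.
October 2000 has 31 days: 355 − 31 = 324 left.
November 2000 has 30 days: 324 − 30 = 294 left.
December 2000 has 31 days: 294 − 31 = 263 left.
January 2001 has 31 days: 263 − 31 = 232 left.
February 2001 has 28 days (2001 is not a leap year): 232 − 28 = 204 left.
March 2001 has 31 days: 204 − 31 = 173 left.
April 2001 has 30 days: 173 − 30 = 143 left.
May 2001 has 31 days: 143 − 31 = 112 left.
June 2001 has 30 days: 112 − 30 = 82 left.
July 2001 has 31 days: 82 − 31 = 51 left.
August 2001 has 31 days: 51 − 31 = 20 left.
20 days into September 2001 → September 20, 2001.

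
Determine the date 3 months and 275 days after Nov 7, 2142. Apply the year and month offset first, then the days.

November 9, 2143

Advancing 3 months and 275 days from November 7, 2142: first the month/year part, then the days.
month 11 + 3 = 14, which is month 2 of year 2143 → February 2143.
Day 7 is valid in February, giving February 7, 2143.
Now add 275 days from February 7, 2143.
February has 28 days, so 28 − 7 = 21 days remain after February 7, 2143; 275 − 21 = 254 left.
March 2143 has 31 days: 254 − 31 = 223 left.
April 2143 has 30 days: 223 − 30 = 193 left.
May 2143 has 31 days: 193 − 31 = 162 left.
June 2143 has 30 days: 162 − 30 = 132 left.
July 2143 has 31 days: 132 − 31 = 101 left.
August 2143 has 31 days: 101 − 31 = 70 left.
September 2143 has 30 days: 70 − 30 = 40 left.
October 2143 has 31 days: 40 − 31 = 9 left.
9 days into November 2143 → November 9, 2143.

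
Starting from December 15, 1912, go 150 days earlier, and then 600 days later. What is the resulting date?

March 10, 1914

Counting back 150 days from December 15, 1912:
Going back 15 days from December 15, 1912 reaches the end of the previous month; 150 − 15 = 135 left.
November 1912 has 30 days: 135 − 30 = 105 left.
October 1912 has 31 days: 105 − 31 = 74 left.
September 1912 has 30 days: 74 − 30 = 44 left.
August 1912 has 31 days: 44 − 31 = 13 left.
July 1912 has 31 days; 31 − 13 = 18 → July 18, 1912.
Adding 600 days from July 18, 1912:
July has 31 days, so 31 − 18 = 13 days remain after July 18, 1912; 600 − 13 = 587 left.
August 1912 has 31 days: 587 − 31 = 556 left.
September 1912 has 30 days: 556 − 30 = 526 left.
October 1912 has 31 days: 526 − 31 = 495 left.
November 1912 has 30 days: 495 − 30 = 465 left.
December 1912 has 31 days: 465 − 31 = 434 left.
January 1913 has 31 days: 434 − 31 = 403 left.
February 1913 has 28 days (1913 is not a leap year): 403 − 28 = 375 left.
March 1913 has 31 days: 375 − 31 = 344 left.
April 1913 has 30 days: 344 − 30 = 314 left.
May 1913 has 31 days: 314 − 31 = 283 left.
June 1913 has 30 days: 283 − 30 = 253 left.
July 1913 has 31 days: 253 − 31 = 222 left.
August 1913 has 31 days: 222 − 31 = 191 left.
September 1913 has 30 days: 191 − 30 = 161 left.
October 1913 has 31 days: 161 − 31 = 130 left.
November 1913 has 30 days: 130 − 30 = 100 left.
December 1913 has 31 days: 100 − 31 = 69 left.
January 1914 has 31 days: 69 − 31 = 38 left.
February 1914 has 28 days (1914 is not a leap year): 38 − 28 = 10 left.
10 days into March 1914 → March 10, 1914.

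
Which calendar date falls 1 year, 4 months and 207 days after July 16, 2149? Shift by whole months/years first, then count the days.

June 11, 2151

Adding 1 year, 4 months and 207 days from July 16, 2149: first the month/year part, then the days.
+1 year → 2150; month 7 + 4 = 11 → November 2150.
Day 16 is valid in November, giving November 16, 2150.
Now add 207 days from November 16, 2150.
November has 30 days, so 30 − 16 = 14 days remain after November 16, 2150; 207 − 14 = 193 left.
December 2150 has 31 days: 193 − 31 = 162 left.
January 2151 has 31 days: 162 − 31 = 131 left.
February 2151 has 28 days (2151 is not a leap year): 131 − 28 = 103 left.
March 2151 has 31 days: 103 − 31 = 72 left.
April 2151 has 30 days: 72 − 30 = 42 left.
May 2151 has 31 days: 42 − 31 = 11 left.
11 days into June 2151 → June 11, 2151.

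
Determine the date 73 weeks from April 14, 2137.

Counting forward 73 weeks = 511 days from April 14, 2137.
April has 30 days, so 30 − 14 = 16 days remain after April 14, 2137; 511 − 16 = 495 left.
May 2137 has 31 days: 495 − 31 = 464 left.
June 2137 has 30 days: 464 − 30 = 434 left.
July 2137 has 31 days: 434 − 31 = 403 left.
August 2137 has 31 days: 403 − 31 = 372 left.
September 2137 has 30 days: 372 − 30 = 342 left.
October 2137 has 31 days: 342 − 31 = 311 left.
November 2137 has 30 days: 311 − 30 = 281 left.
December 2137 has 31 days: 281 − 31 = 250 left.
January 2138 has 31 days: 250 − 31 = 219 left.
February 2138 has 28 days (2138 is not a leap year): 219 − 28 = 191 left.
March 2138 has 31 days: 191 − 31 = 160 left.
April 2138 has 30 days: 160 − 30 = 130 left.
May 2138 has 31 days: 130 − 31 = 99 left.
June 2138 has 30 days: 99 − 30 = 69 left.
July 2138 has 31 days: 69 − 31 = 38 left.
August 2138 has 31 days: 38 − 31 = 7 left.
7 days into September 2138 → September 7, 2138.

September 7, 2138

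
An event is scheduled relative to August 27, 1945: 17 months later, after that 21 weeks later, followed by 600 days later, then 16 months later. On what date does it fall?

Counting forward 17 months from August 27, 1945:
month 8 + 17 = 25, which is month 1 of year 1947 → January 1947.
Day 27 is valid in January, giving January 27, 1947.
Adding 21 weeks (= 147 days) from January 27, 1947:
January has 31 days, so 31 − 27 = 4 days remain after January 27, 1947; 147 − 4 = 143 left.
February 1947 has 28 days (1947 is not a leap year): 143 − 28 = 115 left.
March 1947 has 31 days: 115 − 31 = 84 left.
April 1947 has 30 days: 84 − 30 = 54 left.
May 1947 has 31 days: 54 − 31 = 23 left.
23 days into June 1947 → June 23, 1947.
Counting forward 600 days from June 23, 1947:
June has 30 days, so 30 − 23 = 7 days remain after June 23, 1947; 600 − 7 = 593 left.
July 1947 has 31 days: 593 − 31 = 562 left.
August 1947 has 31 days: 562 − 31 = 531 left.
September 1947 has 30 days: 531 − 30 = 501 left.
October 1947 has 31 days: 501 − 31 = 470 left.
November 1947 has 30 days: 470 − 30 = 440 left.
December 1947 has 31 days: 440 − 31 = 409 left.
January 1948 has 31 days: 409 − 31 = 378 left.
February 1948 has 29 days (1948 is a leap year): 378 − 29 = 349 left.
March 1948 has 31 days: 349 − 31 = 318 left.
April 1948 has 30 days: 318 − 30 = 288 left.
May 1948 has 31 days: 288 − 31 = 257 left.
June 1948 has 30 days: 257 − 30 = 227 left.
July 1948 has 31 days: 227 − 31 = 196 left.
August 1948 has 31 days: 196 − 31 = 165 left.
September 1948 has 30 days: 165 − 30 = 135 left.
October 1948 has 31 days: 135 − 31 = 104 left.
November 1948 has 30 days: 104 − 30 = 74 left.
December 1948 has 31 days: 74 − 31 = 43 left.
January 1949 has 31 days: 43 − 31 = 12 left.
12 days into February 1949 → February 12, 1949.
Adding 16 months from February 12, 1949:
month 2 + 16 = 18, which is month 6 of year 1950 → June 1950.
Day 12 is valid in June, giving June 12, 1950.

June 12, 1950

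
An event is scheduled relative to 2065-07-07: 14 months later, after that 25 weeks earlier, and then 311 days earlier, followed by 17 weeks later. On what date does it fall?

Counting forward 14 months from July 7, 2065:
month 7 + 14 = 21, which is month 9 of year 2066 → September 2066.
Day 7 is valid in September, giving September 7, 2066.
Subtracting 25 weeks (= 175 days) from September 7, 2066:
Going back 7 days from September 7, 2066 reaches the end of the previous month; 175 − 7 = 168 left.
August 2066 has 31 days: 168 − 31 = 137 left.
July 2066 has 31 days: 137 − 31 = 106 left.
June 2066 has 30 days: 106 − 30 = 76 left.
May 2066 has 31 days: 76 − 31 = 45 left.
April 2066 has 30 days: 45 − 30 = 15 left.
March 2066 has 31 days; 31 − 15 = 16 → March 16, 2066.
Counting back 311 days from March 16, 2066:
Going back 16 days from March 16, 2066 reaches the end of the previous month; 311 − 16 = 295 left.
February 2066 has 28 days (2066 is not a leap year): 295 − 28 = 267 left.
January 2066 has 31 days: 267 − 31 = 236 left.
December 2065 has 31 days: 236 − 31 = 205 left.
November 2065 has 30 days: 205 − 30 = 175 left.
October 2065 has 31 days: 175 − 31 = 144 left.
September 2065 has 30 days: 144 − 30 = 114 left.
August 2065 has 31 days: 114 − 31 = 83 left.
July 2065 has 31 days: 83 − 31 = 52 left.
June 2065 has 30 days: 52 − 30 = 22 left.
May 2065 has 31 days; 31 − 22 = 9 → May 9, 2065.
Counting forward 17 weeks (= 119 days) from May 9, 2065:
May has 31 days, so 31 − 9 = 22 days remain after May 9, 2065; 119 − 22 = 97 left.
June 2065 has 30 days: 97 − 30 = 67 left.
July 2065 has 31 days: 67 − 31 = 36 left.
August 2065 has 31 days: 36 − 31 = 5 left.
5 days into September 2065 → September 5, 2065.

September 5, 2065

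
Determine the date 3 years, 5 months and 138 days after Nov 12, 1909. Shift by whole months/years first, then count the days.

Adding 3 years, 5 months and 138 days from November 12, 1909: first the month/year part, then the days.
+3 years → 1912; month 11 + 5 = 16, which is month 4 of year 1913 → April 1913.
Day 12 is valid in April, giving April 12, 1913.
Now add 138 days from April 12, 1913.
April has 30 days, so 30 − 12 = 18 days remain after April 12, 1913; 138 − 18 = 120 left.
May 1913 has 31 days: 120 − 31 = 89 left.
June 1913 has 30 days: 89 − 30 = 59 left.
July 1913 has 31 days: 59 − 31 = 28 left.
28 days into August 1913 → August 28, 1913.

August 28, 1913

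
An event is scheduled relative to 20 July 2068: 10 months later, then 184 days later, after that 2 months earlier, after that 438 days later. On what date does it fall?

December 2, 2070

Adding 10 months from July 20, 2068:
month 7 + 10 = 17, which is month 5 of year 2069 → May 2069.
Day 20 is valid in May, giving May 20, 2069.
Counting forward 184 days from May 20, 2069:
May has 31 days, so 31 − 20 = 11 days remain after May 20, 2069; 184 − 11 = 173 left.
June 2069 has 30 days: 173 − 30 = 143 left.
July 2069 has 31 days: 143 − 31 = 112 left.
August 2069 has 31 days: 112 − 31 = 81 left.
September 2069 has 30 days: 81 − 30 = 51 left.
October 2069 has 31 days: 51 − 31 = 20 left.
20 days into November 2069 → November 20, 2069.
Subtracting 2 months from November 20, 2069:
month 11 − 2 = 9 → September 2069.
Day 20 is valid in September, giving September 20, 2069.
Adding 438 days from September 20, 2069:
September has 30 days, so 30 − 20 = 10 days remain after September 20, 2069; 438 − 10 = 428 left.
October 2069 has 31 days: 428 − 31 = 397 left.
November 2069 has 30 days: 397 − 30 = 367 left.
December 2069 has 31 days: 367 − 31 = 336 left.
January 2070 has 31 days: 336 − 31 = 305 left.
February 2070 has 28 days (2070 is not a leap year): 305 − 28 = 277 left.
March 2070 has 31 days: 277 − 31 = 246 left.
April 2070 has 30 days: 246 − 30 = 216 left.
May 2070 has 31 days: 216 − 31 = 185 left.
June 2070 has 30 days: 185 − 30 = 155 left.
July 2070 has 31 days: 155 − 31 = 124 left.
August 2070 has 31 days: 124 − 31 = 93 left.
September 2070 has 30 days: 93 − 30 = 63 left.
October 2070 has 31 days: 63 − 31 = 32 left.
November 2070 has 30 days: 32 − 30 = 2 left.
2 days into December 2070 → December 2, 2070.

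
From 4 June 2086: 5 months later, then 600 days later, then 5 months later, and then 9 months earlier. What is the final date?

Counting forward 5 months from June 4, 2086:
month 6 + 5 = 11 → November 2086.
Day 4 is valid in November, giving November 4, 2086.
Advancing 600 days from November 4, 2086:
November has 30 days, so 30 − 4 = 26 days remain after November 4, 2086; 600 − 26 = 574 left.
December 2086 has 31 days: 574 − 31 = 543 left.
January 2087 has 31 days: 543 − 31 = 512 left.
February 2087 has 28 days (2087 is not a leap year): 512 − 28 = 484 left.
March 2087 has 31 days: 484 − 31 = 453 left.
April 2087 has 30 days: 453 − 30 = 423 left.
May 2087 has 31 days: 423 − 31 = 392 left.
June 2087 has 30 days: 392 − 30 = 362 left.
July 2087 has 31 days: 362 − 31 = 331 left.
August 2087 has 31 days: 331 − 31 = 300 left.
September 2087 has 30 days: 300 − 30 = 270 left.
October 2087 has 31 days: 270 − 31 = 239 left.
November 2087 has 30 days: 239 − 30 = 209 left.
December 2087 has 31 days: 209 − 31 = 178 left.
January 2088 has 31 days: 178 − 31 = 147 left.
February 2088 has 29 days (2088 is a leap year): 147 − 29 = 118 left.
March 2088 has 31 days: 118 − 31 = 87 left.
April 2088 has 30 days: 87 − 30 = 57 left.
May 2088 has 31 days: 57 − 31 = 26 left.
26 days into June 2088 → June 26, 2088.
Advancing 5 months from June 26, 2088:
month 6 + 5 = 11 → November 2088.
Day 26 is valid in November, giving November 26, 2088.
Counting back 9 months from November 26, 2088:
month 11 − 9 = 2 → February 2088.
Day 26 is valid in February, giving February 26, 2088.

February 26, 2088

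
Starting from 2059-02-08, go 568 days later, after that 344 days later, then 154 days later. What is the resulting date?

Counting forward 568 days from February 8, 2059:
February has 28 days, so 28 − 8 = 20 days remain after February 8, 2059; 568 − 20 = 548 left.
March 2059 has 31 days: 548 − 31 = 517 left.
April 2059 has 30 days: 517 − 30 = 487 left.
May 2059 has 31 days: 487 − 31 = 456 left.
June 2059 has 30 days: 456 − 30 = 426 left.
July 2059 has 31 days: 426 − 31 = 395 left.
August 2059 has 31 days: 395 − 31 = 364 left.
September 2059 has 30 days: 364 − 30 = 334 left.
October 2059 has 31 days: 334 − 31 = 303 left.
November 2059 has 30 days: 303 − 30 = 273 left.
December 2059 has 31 days: 273 − 31 = 242 left.
January 2060 has 31 days: 242 − 31 = 211 left.
February 2060 has 29 days (2060 is a leap year): 211 − 29 = 182 left.
March 2060 has 31 days: 182 − 31 = 151 left.
April 2060 has 30 days: 151 − 30 = 121 left.
May 2060 has 31 days: 121 − 31 = 90 left.
June 2060 has 30 days: 90 − 30 = 60 left.
July 2060 has 31 days: 60 − 31 = 29 left.
29 days into August 2060 → August 29, 2060.
Advancing 344 days from August 29, 2060:
August has 31 days, so 31 − 29 = 2 days remain after August 29, 2060; 344 − 2 = 342 left.
September 2060 has 30 days: 342 − 30 = 312 left.
October 2060 has 31 days: 312 − 31 = 281 left.
November 2060 has 30 days: 281 − 30 = 251 left.
December 2060 has 31 days: 251 − 31 = 220 left.
January 2061 has 31 days: 220 − 31 = 189 left.
February 2061 has 28 days (2061 is not a leap year): 189 − 28 = 161 left.
March 2061 has 31 days: 161 − 31 = 130 left.
April 2061 has 30 days: 130 − 30 = 100 left.
May 2061 has 31 days: 100 − 31 = 69 left.
June 2061 has 30 days: 69 − 30 = 39 left.
July 2061 has 31 days: 39 − 31 = 8 left.
8 days into August 2061 → August 8, 2061.
Adding 154 days from August 8, 2061:
August has 31 days, so 31 − 8 = 23 days remain after August 8, 2061; 154 − 23 = 131 left.
September 2061 has 30 days: 131 − 30 = 101 left.
October 2061 has 31 days: 101 − 31 = 70 left.
November 2061 has 30 days: 70 − 30 = 40 left.
December 2061 has 31 days: 40 − 31 = 9 left.
9 days into January 2062 → January 9, 2062.

January 9, 2062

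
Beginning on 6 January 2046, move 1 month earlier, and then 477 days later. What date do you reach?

March 28, 2047

Going back 1 month from January 6, 2046:
month 1 − 1 = 0, which is month 12 of year 2045 → December 2045.
Day 6 is valid in December, giving December 6, 2045.
Advancing 477 days from December 6, 2045:
December has 31 days, so 31 − 6 = 25 days remain after December 6, 2045; 477 − 25 = 452 left.
January 2046 has 31 days: 452 − 31 = 421 left.
February 2046 has 28 days (2046 is not a leap year): 421 − 28 = 393 left.
March 2046 has 31 days: 393 − 31 = 362 left.
April 2046 has 30 days: 362 − 30 = 332 left.
May 2046 has 31 days: 332 − 31 = 301 left.
June 2046 has 30 days: 301 − 30 = 271 left.
July 2046 has 31 days: 271 − 31 = 240 left.
August 2046 has 31 days: 240 − 31 = 209 left.
September 2046 has 30 days: 209 − 30 = 179 left.
October 2046 has 31 days: 179 − 31 = 148 left.
November 2046 has 30 days: 148 − 30 = 118 left.
December 2046 has 31 days: 118 − 31 = 87 left.
January 2047 has 31 days: 87 − 31 = 56 left.
February 2047 has 28 days (2047 is not a leap year): 56 − 28 = 28 left.
28 days into March 2047 → March 28, 2047.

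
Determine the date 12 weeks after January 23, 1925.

April 17, 1925

Advancing 12 weeks = 84 days from January 23, 1925.
January has 31 days, so 31 − 23 = 8 days remain after January 23, 1925; 84 − 8 = 76 left.
February 1925 has 28 days (1925 is not a leap year): 76 − 28 = 48 left.
March 1925 has 31 days: 48 − 31 = 17 left.
17 days into April 1925 → April 17, 1925.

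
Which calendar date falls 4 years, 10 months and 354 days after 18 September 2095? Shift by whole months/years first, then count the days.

July 7, 2101

Advancing 4 years, 10 months and 354 days from September 18, 2095: first the month/year part, then the days.
+4 years → 2099; month 9 + 10 = 19, which is month 7 of year 2100 → July 2100.
Day 18 is valid in July, giving July 18, 2100.
Now add 354 days from July 18, 2100.
July has 31 days, so 31 − 18 = 13 days remain after July 18, 2100; 354 − 13 = 341 left.
August 2100 has 31 days: 341 − 31 = 310 left.
September 2100 has 30 days: 310 − 30 = 280 left.
October 2100 has 31 days: 280 − 31 = 249 left.
November 2100 has 30 days: 249 − 30 = 219 left.
December 2100 has 31 days: 219 − 31 = 188 left.
January 2101 has 31 days: 188 − 31 = 157 left.
February 2101 has 28 days (2101 is not a leap year): 157 − 28 = 129 left.
March 2101 has 31 days: 129 − 31 = 98 left.
April 2101 has 30 days: 98 − 30 = 68 left.
May 2101 has 31 days: 68 − 31 = 37 left.
June 2101 has 30 days: 37 − 30 = 7 left.
7 days into July 2101 → July 7, 2101.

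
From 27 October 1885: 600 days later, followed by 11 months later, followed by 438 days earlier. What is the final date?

Adding 600 days from October 27, 1885:
October has 31 days, so 31 − 27 = 4 days remain after October 27, 1885; 600 − 4 = 596 left.
November 1885 has 30 days: 596 − 30 = 566 left.
December 1885 has 31 days: 566 − 31 = 535 left.
January 1886 has 31 days: 535 − 31 = 504 left.
February 1886 has 28 days (1886 is not a leap year): 504 − 28 = 476 left.
March 1886 has 31 days: 476 − 31 = 445 left.
April 1886 has 30 days: 445 − 30 = 415 left.
May 1886 has 31 days: 415 − 31 = 384 left.
June 1886 has 30 days: 384 − 30 = 354 left.
July 1886 has 31 days: 354 − 31 = 323 left.
August 1886 has 31 days: 323 − 31 = 292 left.
September 1886 has 30 days: 292 − 30 = 262 left.
October 1886 has 31 days: 262 − 31 = 231 left.
November 1886 has 30 days: 231 − 30 = 201 left.
December 1886 has 31 days: 201 − 31 = 170 left.
January 1887 has 31 days: 170 − 31 = 139 left.
February 1887 has 28 days (1887 is not a leap year): 139 − 28 = 111 left.
March 1887 has 31 days: 111 − 31 = 80 left.
April 1887 has 30 days: 80 − 30 = 50 left.
May 1887 has 31 days: 50 − 31 = 19 left.
19 days into June 1887 → June 19, 1887.
Advancing 11 months from June 19, 1887:
month 6 + 11 = 17, which is month 5 of year 1888 → May 1888.
Day 19 is valid in May, giving May 19, 1888.
Subtracting 438 days from May 19, 1888:
Going back 19 days from May 19, 1888 reaches the end of the previous month; 438 − 19 = 419 left.
April 1888 has 30 days: 419 − 30 = 389 left.
March 1888 has 31 days: 389 − 31 = 358 left.
February 1888 has 29 days (1888 is a leap year): 358 − 29 = 329 left.
January 1888 has 31 days: 329 − 31 = 298 left.
December 1887 has 31 days: 298 − 31 = 267 left.
November 1887 has 30 days: 267 − 30 = 237 left.
October 1887 has 31 days: 237 − 31 = 206 left.
September 1887 has 30 days: 206 − 30 = 176 left.
August 1887 has 31 days: 176 − 31 = 145 left.
July 1887 has 31 days: 145 − 31 = 114 left.
June 1887 has 30 days: 114 − 30 = 84 left.
May 1887 has 31 days: 84 − 31 = 53 left.
April 1887 has 30 days: 53 − 30 = 23 left.
March 1887 has 31 days; 31 − 23 = 8 → March 8, 1887.

March 8, 1887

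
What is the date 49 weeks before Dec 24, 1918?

Counting back 49 weeks = 343 days from December 24, 1918.
Going back 24 days from December 24, 1918 reaches the end of the previous month; 343 − 24 = 319 left.
November 1918 has 30 days: 319 − 30 = 289 left.
October 1918 has 31 days: 289 − 31 = 258 left.
September 1918 has 30 days: 258 − 30 = 228 left.
August 1918 has 31 days: 228 − 31 = 197 left.
July 1918 has 31 days: 197 − 31 = 166 left.
June 1918 has 30 days: 166 − 30 = 136 left.
May 1918 has 31 days: 136 − 31 = 105 left.
April 1918 has 30 days: 105 − 30 = 75 left.
March 1918 has 31 days: 75 − 31 = 44 left.
February 1918 has 28 days (1918 is not a leap year): 44 − 28 = 16 left.
January 1918 has 31 days; 31 − 16 = 15 → January 15, 1918.

January 15, 1918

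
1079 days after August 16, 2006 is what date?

Advancing 1079 days from August 16, 2006.
August has 31 days, so 31 − 16 = 15 days remain after August 16, 2006; 1079 − 15 = 1064 left.
September 2006 has 30 days: 1064 − 30 = 1034 left.
October 2006 has 31 days: 1034 − 31 = 1003 left.
November 2006 has 30 days: 1003 − 30 = 973 left.
December 2006 has 31 days: 973 − 31 = 942 left.
January 2007 has 31 days: 942 − 31 = 911 left.
February 2007 has 28 days (2007 is not a leap year): 911 − 28 = 883 left.
March 2007 has 31 days: 883 − 31 = 852 left.
April 2007 has 30 days: 852 − 30 = 822 left.
May 2007 has 31 days: 822 − 31 = 791 left.
June 2007 has 30 days: 791 − 30 = 761 left.
July 2007 has 31 days: 761 − 31 = 730 left.
August 2007 has 31 days: 730 − 31 = 699 left.
September 2007 has 30 days: 699 − 30 = 669 left.
October 2007 has 31 days: 669 − 31 = 638 left.
November 2007 has 30 days: 638 − 30 = 608 left.
December 2007 has 31 days: 608 − 31 = 577 left.
January 2008 has 31 days: 577 − 31 = 546 left.
February 2008 has 29 days (2008 is a leap year): 546 − 29 = 517 left.
March 2008 has 31 days: 517 − 31 = 486 left.
April 2008 has 30 days: 486 − 30 = 456 left.
May 2008 has 31 days: 456 − 31 = 425 left.
June 2008 has 30 days: 425 − 30 = 395 left.
July 2008 has 31 days: 395 − 31 = 364 left.
August 2008 has 31 days: 364 − 31 = 333 left.
September 2008 has 30 days: 333 − 30 = 303 left.
October 2008 has 31 days: 303 − 31 = 272 left.
November 2008 has 30 days: 272 − 30 = 242 left.
December 2008 has 31 days: 242 − 31 = 211 left.
January 2009 has 31 days: 211 − 31 = 180 left.
February 2009 has 28 days (2009 is not a leap year): 180 − 28 = 152 left.
March 2009 has 31 days: 152 − 31 = 121 left.
April 2009 has 30 days: 121 − 30 = 91 left.
May 2009 has 31 days: 91 − 31 = 60 left.
June 2009 has 30 days: 60 − 30 = 30 left.
30 days into July 2009 → July 30, 2009.

July 30, 2009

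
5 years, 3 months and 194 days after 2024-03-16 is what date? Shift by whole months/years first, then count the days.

Adding 5 years, 3 months and 194 days from March 16, 2024: first the month/year part, then the days.
+5 years → 2029; month 3 + 3 = 6 → June 2029.
Day 16 is valid in June, giving June 16, 2029.
Now add 194 days from June 16, 2029.
June has 30 days, so 30 − 16 = 14 days remain after June 16, 2029; 194 − 14 = 180 left.
July 2029 has 31 days: 180 − 31 = 149 left.
August 2029 has 31 days: 149 − 31 = 118 left.
September 2029 has 30 days: 118 − 30 = 88 left.
October 2029 has 31 days: 88 − 31 = 57 left.
November 2029 has 30 days: 57 − 30 = 27 left.
27 days into December 2029 → December 27, 2029.

December 27, 2029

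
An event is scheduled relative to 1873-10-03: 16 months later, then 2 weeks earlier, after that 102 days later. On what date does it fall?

May 2, 1875

Advancing 16 months from October 3, 1873:
month 10 + 16 = 26, which is month 2 of year 1875 → February 1875.
Day 3 is valid in February, giving February 3, 1875.
Going back 2 weeks (= 14 days) from February 3, 1875:
Going back 3 days from February 3, 1875 reaches the end of the previous month; 14 − 3 = 11 left.
January 1875 has 31 days; 31 − 11 = 20 → January 20, 1875.
Counting forward 102 days from January 20, 1875:
January has 31 days, so 31 − 20 = 11 days remain after January 20, 1875; 102 − 11 = 91 left.
February 1875 has 28 days (1875 is not a leap year): 91 − 28 = 63 left.
March 1875 has 31 days: 63 − 31 = 32 left.
April 1875 has 30 days: 32 − 30 = 2 left.
2 days into May 1875 → May 2, 1875.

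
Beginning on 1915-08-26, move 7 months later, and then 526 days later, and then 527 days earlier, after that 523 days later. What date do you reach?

August 30, 1917

Adding 7 months from August 26, 1915:
month 8 + 7 = 15, which is month 3 of year 1916 → March 1916.
Day 26 is valid in March, giving March 26, 1916.
Advancing 526 days from March 26, 1916:
March has 31 days, so 31 − 26 = 5 days remain after March 26, 1916; 526 − 5 = 521 left.
April 1916 has 30 days: 521 − 30 = 491 left.
May 1916 has 31 days: 491 − 31 = 460 left.
June 1916 has 30 days: 460 − 30 = 430 left.
July 1916 has 31 days: 430 − 31 = 399 left.
August 1916 has 31 days: 399 − 31 = 368 left.
September 1916 has 30 days: 368 − 30 = 338 left.
October 1916 has 31 days: 338 − 31 = 307 left.
November 1916 has 30 days: 307 − 30 = 277 left.
December 1916 has 31 days: 277 − 31 = 246 left.
January 1917 has 31 days: 246 − 31 = 215 left.
February 1917 has 28 days (1917 is not a leap year): 215 − 28 = 187 left.
March 1917 has 31 days: 187 − 31 = 156 left.
April 1917 has 30 days: 156 − 30 = 126 left.
May 1917 has 31 days: 126 − 31 = 95 left.
June 1917 has 30 days: 95 − 30 = 65 left.
July 1917 has 31 days: 65 − 31 = 34 left.
August 1917 has 31 days: 34 − 31 = 3 left.
3 days into September 1917 → September 3, 1917.
Subtracting 527 days from September 3, 1917:
Going back 3 days from September 3, 1917 reaches the end of the previous month; 527 − 3 = 524 left.
August 1917 has 31 days: 524 − 31 = 493 left.
July 1917 has 31 days: 493 − 31 = 462 left.
June 1917 has 30 days: 462 − 30 = 432 left.
May 1917 has 31 days: 432 − 31 = 401 left.
April 1917 has 30 days: 401 − 30 = 371 left.
March 1917 has 31 days: 371 − 31 = 340 left.
February 1917 has 28 days (1917 is not a leap year): 340 − 28 = 312 left.
January 1917 has 31 days: 312 − 31 = 281 left.
December 1916 has 31 days: 281 − 31 = 250 left.
November 1916 has 30 days: 250 − 30 = 220 left.
October 1916 has 31 days: 220 − 31 = 189 left.
September 1916 has 30 days: 189 − 30 = 159 left.
August 1916 has 31 days: 159 − 31 = 128 left.
July 1916 has 31 days: 128 − 31 = 97 left.
June 1916 has 30 days: 97 − 30 = 67 left.
May 1916 has 31 days: 67 − 31 = 36 left.
April 1916 has 30 days: 36 − 30 = 6 left.
March 1916 has 31 days; 31 − 6 = 25 → March 25, 1916.
Advancing 523 days from March 25, 1916:
March has 31 days, so 31 − 25 = 6 days remain after March 25, 1916; 523 − 6 = 517 left.
April 1916 has 30 days: 517 − 30 = 487 left.
May 1916 has 31 days: 487 − 31 = 456 left.
June 1916 has 30 days: 456 − 30 = 426 left.
July 1916 has 31 days: 426 − 31 = 395 left.
August 1916 has 31 days: 395 − 31 = 364 left.
September 1916 has 30 days: 364 − 30 = 334 left.
October 1916 has 31 days: 334 − 31 = 303 left.
November 1916 has 30 days: 303 − 30 = 273 left.
December 1916 has 31 days: 273 − 31 = 242 left.
January 1917 has 31 days: 242 − 31 = 211 left.
February 1917 has 28 days (1917 is not a leap year): 211 − 28 = 183 left.
March 1917 has 31 days: 183 − 31 = 152 left.
April 1917 has 30 days: 152 − 30 = 122 left.
May 1917 has 31 days: 122 − 31 = 91 left.
June 1917 has 30 days: 91 − 30 = 61 left.
July 1917 has 31 days: 61 − 31 = 30 left.
30 days into August 1917 → August 30, 1917.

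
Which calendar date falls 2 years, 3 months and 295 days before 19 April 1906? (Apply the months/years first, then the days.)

March 30, 1903

Subtracting 2 years, 3 months and 295 days from April 19, 1906: first the month/year part, then the days.
-2 years → 1904; month 4 − 3 = 1 → January 1904.
Day 19 is valid in January, giving January 19, 1904.
Now subtract 295 days from January 19, 1904.
Going back 19 days from January 19, 1904 reaches the end of the previous month; 295 − 19 = 276 left.
December 1903 has 31 days: 276 − 31 = 245 left.
November 1903 has 30 days: 245 − 30 = 215 left.
October 1903 has 31 days: 215 − 31 = 184 left.
September 1903 has 30 days: 184 − 30 = 154 left.
August 1903 has 31 days: 154 − 31 = 123 left.
July 1903 has 31 days: 123 − 31 = 92 left.
June 1903 has 30 days: 92 − 30 = 62 left.
May 1903 has 31 days: 62 − 31 = 31 left.
April 1903 has 30 days: 31 − 30 = 1 left.
March 1903 has 31 days; 31 − 1 = 30 → March 30, 1903.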